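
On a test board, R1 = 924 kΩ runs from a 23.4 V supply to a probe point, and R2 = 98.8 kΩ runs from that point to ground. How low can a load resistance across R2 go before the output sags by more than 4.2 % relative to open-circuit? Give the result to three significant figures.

Output resistance R_th = R1‖R2 = (924 × 98.8)/1023 = 89.26 kΩ.
The fractional drop is R_th/(R_th + R_L); requiring this ≤ 0.0420 gives R_L ≥ R_th(1/0.0420 − 1) = 89.26 × 22.81 = 2.04 MΩ.

R_L(min) ≈ 2.04 MΩ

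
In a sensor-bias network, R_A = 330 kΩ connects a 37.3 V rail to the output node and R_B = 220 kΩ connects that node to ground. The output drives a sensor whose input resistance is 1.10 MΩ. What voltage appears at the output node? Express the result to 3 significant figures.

V_out ≈ 13.3 V

The load sits in parallel with R_B: R_B‖R_L = (220 × 1100) / (220 + 1100) = 183.3 kΩ.
V_out = 37.3 × 183.3 / (330 + 183.3) = 37.3 × 183.3/513.3 = 13.3 V.
(Unloaded it would have been 14.9 V.)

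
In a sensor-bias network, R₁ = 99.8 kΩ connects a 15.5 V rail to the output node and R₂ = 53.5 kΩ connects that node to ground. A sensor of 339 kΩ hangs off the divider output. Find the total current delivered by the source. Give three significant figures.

I ≈ 0.106 mA

R₂‖R_L = 46.21 kΩ, so the source sees R₁ + R₂‖R_L = 146.0 kΩ.
I = 15.5 V / 146.0 kΩ = 0.106 mA.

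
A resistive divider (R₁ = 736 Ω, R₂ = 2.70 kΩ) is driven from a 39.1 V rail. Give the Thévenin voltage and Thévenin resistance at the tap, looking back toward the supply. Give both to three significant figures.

V_th is the open-circuit tap voltage: 39.1 × 2700/(736 + 2700) = 30.7 V.
With the supply zeroed, R₁ and R₂ appear in parallel from the tap: R_th = R₁‖R₂ = (736 × 2700)/3436 = 578 Ω.

V_th = 30.7 V, R_th = 578 Ω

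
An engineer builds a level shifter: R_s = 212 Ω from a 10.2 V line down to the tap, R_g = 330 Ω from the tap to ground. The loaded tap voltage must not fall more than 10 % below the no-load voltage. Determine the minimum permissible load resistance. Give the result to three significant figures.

Output resistance R_th = R_s‖R_g = (212 × 330)/542.0 = 129.1 Ω.
The fractional drop is R_th/(R_th + R_L); requiring this ≤ 0.100 gives R_L ≥ R_th(1/0.100 − 1) = 129.1 × 9.000 = 1.16 kΩ.

R_L(min) ≈ 1.16 kΩ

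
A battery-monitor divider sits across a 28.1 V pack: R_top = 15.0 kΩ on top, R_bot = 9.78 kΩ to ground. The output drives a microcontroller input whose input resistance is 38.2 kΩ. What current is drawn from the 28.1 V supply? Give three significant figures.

I ≈ 1.23 mA

R_bot‖R_L = 7.786 kΩ, so the source sees R_top + R_bot‖R_L = 22.79 kΩ.
I = 28.1 V / 22.79 kΩ = 1.23 mA.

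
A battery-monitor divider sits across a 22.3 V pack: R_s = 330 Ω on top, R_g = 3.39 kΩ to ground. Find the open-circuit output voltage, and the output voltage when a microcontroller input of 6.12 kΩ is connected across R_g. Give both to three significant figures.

Unloaded: 20.3 V; loaded: 19.4 V

Open-circuit: V = 22.3 × 3390/(330 + 3390) = 20.3 V.
With the load, R_g becomes R_g‖R_L = 2182 Ω, so V = 22.3 × 2182/2512 = 19.4 V.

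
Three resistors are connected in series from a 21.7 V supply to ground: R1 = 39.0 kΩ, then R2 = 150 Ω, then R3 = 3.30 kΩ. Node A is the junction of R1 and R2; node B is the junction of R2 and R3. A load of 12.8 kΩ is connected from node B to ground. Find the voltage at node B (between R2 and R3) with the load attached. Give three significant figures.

V ≈ 1.36 V

At node B, R3 is in parallel with the load: R3‖R_L = 2624 Ω.
Below node A the resistance is R2 + (R3‖R_L) = 2774 Ω, so V_A = 21.7 × 2774/41770 = 1.441 V.
Then V_B = V_A × (R3‖R_L)/(R2 + R3‖R_L) = 1.441 × 2624/2774 = 1.36 V.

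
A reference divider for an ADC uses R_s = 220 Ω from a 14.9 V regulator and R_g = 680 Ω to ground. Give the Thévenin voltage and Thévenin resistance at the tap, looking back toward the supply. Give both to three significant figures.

V_th = 11.3 V, R_th = 166 Ω

V_th is the open-circuit tap voltage: 14.9 × 680/(220 + 680) = 11.3 V.
With the supply zeroed, R_s and R_g appear in parallel from the tap: R_th = R_s‖R_g = (220 × 680)/900.0 = 166 Ω.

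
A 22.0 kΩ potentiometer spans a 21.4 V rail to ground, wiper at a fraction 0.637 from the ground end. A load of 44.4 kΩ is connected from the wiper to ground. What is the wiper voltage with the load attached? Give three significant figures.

The wiper splits the pot into (1−α)R = 7.986 kΩ above and αR = 14.01 kΩ below.
Lower section ‖ load = 10.65 kΩ.
V_wiper = 21.4 × 10.65/(7.986 + 10.65) = 12.2 V.

V ≈ 12.2 V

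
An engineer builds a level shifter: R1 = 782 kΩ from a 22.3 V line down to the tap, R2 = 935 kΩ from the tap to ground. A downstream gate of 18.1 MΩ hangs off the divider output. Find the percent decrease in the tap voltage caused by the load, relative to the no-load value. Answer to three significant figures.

The divider's output (Thévenin) resistance is R1‖R2 = 425.8 kΩ.
Fractional drop under load = R_th/(R_th + R_L) = 425.8 / (425.8 + 18100) = 0.02299.
So the output falls by 2.30 %.

2.30 %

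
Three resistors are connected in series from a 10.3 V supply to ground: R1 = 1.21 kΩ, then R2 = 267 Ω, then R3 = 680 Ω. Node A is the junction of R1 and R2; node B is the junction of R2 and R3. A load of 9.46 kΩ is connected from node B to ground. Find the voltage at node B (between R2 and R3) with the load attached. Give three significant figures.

At node B, R3 is in parallel with the load: R3‖R_L = 634.4 Ω.
Below node A the resistance is R2 + (R3‖R_L) = 901.4 Ω, so V_A = 10.3 × 901.4/2111 = 4.397 V.
Then V_B = V_A × (R3‖R_L)/(R2 + R3‖R_L) = 4.397 × 634.4/901.4 = 3.09 V.

V ≈ 3.09 V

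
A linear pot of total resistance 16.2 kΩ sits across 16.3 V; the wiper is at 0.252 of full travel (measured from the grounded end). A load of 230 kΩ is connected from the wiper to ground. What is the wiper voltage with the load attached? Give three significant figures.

V ≈ 4.05 V

The wiper splits the pot into (1−α)R = 12.12 kΩ above and αR = 4.082 kΩ below.
Lower section ‖ load = 4.011 kΩ.
V_wiper = 16.3 × 4.011/(12.12 + 4.011) = 4.05 V.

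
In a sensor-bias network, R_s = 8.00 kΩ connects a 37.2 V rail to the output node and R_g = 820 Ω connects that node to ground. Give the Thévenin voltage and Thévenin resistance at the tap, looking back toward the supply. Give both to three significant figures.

V_th = 3.46 V, R_th = 744 Ω

V_th is the open-circuit tap voltage: 37.2 × 820/(8000 + 820) = 3.46 V.
With the supply zeroed, R_s and R_g appear in parallel from the tap: R_th = R_s‖R_g = (8000 × 820)/8820 = 744 Ω.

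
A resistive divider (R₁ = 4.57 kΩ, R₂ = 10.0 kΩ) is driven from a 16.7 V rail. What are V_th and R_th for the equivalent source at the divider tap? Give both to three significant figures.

V_th is the open-circuit tap voltage: 16.7 × 10.0/(4.57 + 10.0) = 11.5 V.
With the supply zeroed, R₁ and R₂ appear in parallel from the tap: R_th = R₁‖R₂ = (4.57 × 10.0)/14.57 = 3.14 kΩ.

V_th = 11.5 V, R_th = 3.14 kΩ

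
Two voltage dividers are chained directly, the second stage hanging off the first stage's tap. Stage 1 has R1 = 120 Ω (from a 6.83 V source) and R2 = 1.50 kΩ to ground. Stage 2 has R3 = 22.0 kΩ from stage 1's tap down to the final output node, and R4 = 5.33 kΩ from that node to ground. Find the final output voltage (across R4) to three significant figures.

V_out ≈ 1.23 V

Stage 2 presents R3+R4 = 27330 Ω as a load on stage 1's tap.
Stage 1's lower leg becomes R2‖(R3+R4) = 1422 Ω, so V_mid = 6.83 × 1422/1542 = 6.298 V.
Stage 2 is itself unloaded: V_out = V_mid × R4/(R3+R4) = 6.298 × 5330/27330 = 1.23 V.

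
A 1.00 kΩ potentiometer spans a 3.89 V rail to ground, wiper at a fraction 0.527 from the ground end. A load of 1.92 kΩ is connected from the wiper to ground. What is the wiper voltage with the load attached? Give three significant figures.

V ≈ 1.81 V

The wiper splits the pot into (1−α)R = 473.0 Ω above and αR = 527.0 Ω below.
Lower section ‖ load = 413.5 Ω.
V_wiper = 3.89 × 413.5/(473.0 + 413.5) = 1.81 V.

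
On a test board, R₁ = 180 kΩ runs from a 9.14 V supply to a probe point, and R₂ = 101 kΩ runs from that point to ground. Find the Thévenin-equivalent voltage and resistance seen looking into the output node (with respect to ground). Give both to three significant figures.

V_th = 3.29 V, R_th = 64.7 kΩ

V_th is the open-circuit tap voltage: 9.14 × 101/(180 + 101) = 3.29 V.
With the supply zeroed, R₁ and R₂ appear in parallel from the tap: R_th = R₁‖R₂ = (180 × 101)/281.0 = 64.7 kΩ.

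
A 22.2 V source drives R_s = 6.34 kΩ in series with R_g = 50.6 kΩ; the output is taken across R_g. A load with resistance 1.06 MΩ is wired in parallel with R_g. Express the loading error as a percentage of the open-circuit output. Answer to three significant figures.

The divider's output (Thévenin) resistance is R_s‖R_g = 5.634 kΩ.
Fractional drop under load = R_th/(R_th + R_L) = 5.634 / (5.634 + 1060) = 0.005287.
So the output falls by 0.529 %.

0.529 %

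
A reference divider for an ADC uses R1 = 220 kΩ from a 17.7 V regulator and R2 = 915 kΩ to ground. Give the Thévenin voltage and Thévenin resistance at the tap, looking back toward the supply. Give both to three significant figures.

V_th = 14.3 V, R_th = 177 kΩ

V_th is the open-circuit tap voltage: 17.7 × 915/(220 + 915) = 14.3 V.
With the supply zeroed, R1 and R2 appear in parallel from the tap: R_th = R1‖R2 = (220 × 915)/1135 = 177 kΩ.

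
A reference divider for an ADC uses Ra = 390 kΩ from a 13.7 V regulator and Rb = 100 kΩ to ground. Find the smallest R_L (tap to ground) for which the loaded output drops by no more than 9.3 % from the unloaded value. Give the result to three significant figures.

R_L(min) ≈ 776 kΩ

Output resistance R_th = Ra‖Rb = (390 × 100)/490.0 = 79.59 kΩ.
The fractional drop is R_th/(R_th + R_L); requiring this ≤ 0.0930 gives R_L ≥ R_th(1/0.0930 − 1) = 79.59 × 9.753 = 776 kΩ.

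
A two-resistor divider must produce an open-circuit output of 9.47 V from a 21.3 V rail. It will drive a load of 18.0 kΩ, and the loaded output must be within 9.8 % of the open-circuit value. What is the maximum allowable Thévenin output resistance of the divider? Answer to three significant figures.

Loading drop = R_th/(R_th + R_L) ≤ 0.0980, so R_th ≤ R_L · ε/(1−ε) = 18.0 kΩ × 0.0980/0.9020 = 1.96 kΩ.
(Any R1, R2 with R2/(R1+R2) = 0.445 and R1‖R2 ≤ 1.96 kΩ will meet the spec.)

R_th ≤ 1.96 kΩ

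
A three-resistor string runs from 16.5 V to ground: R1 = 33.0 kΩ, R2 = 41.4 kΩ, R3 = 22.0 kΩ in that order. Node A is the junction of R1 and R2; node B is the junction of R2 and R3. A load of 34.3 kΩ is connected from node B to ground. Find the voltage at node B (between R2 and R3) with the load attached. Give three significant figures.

V ≈ 2.52 V

At node B, R3 is in parallel with the load: R3‖R_L = 13.40 kΩ.
Below node A the resistance is R2 + (R3‖R_L) = 54.80 kΩ, so V_A = 16.5 × 54.80/87.80 = 10.30 V.
Then V_B = V_A × (R3‖R_L)/(R2 + R3‖R_L) = 10.30 × 13.40/54.80 = 2.52 V.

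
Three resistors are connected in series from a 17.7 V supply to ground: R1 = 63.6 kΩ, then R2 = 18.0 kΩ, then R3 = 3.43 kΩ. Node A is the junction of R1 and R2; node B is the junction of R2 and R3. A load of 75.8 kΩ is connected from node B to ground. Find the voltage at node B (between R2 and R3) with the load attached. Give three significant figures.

V ≈ 0.684 V

At node B, R3 is in parallel with the load: R3‖R_L = 3.282 kΩ.
Below node A the resistance is R2 + (R3‖R_L) = 21.28 kΩ, so V_A = 17.7 × 21.28/84.88 = 4.438 V.
Then V_B = V_A × (R3‖R_L)/(R2 + R3‖R_L) = 4.438 × 3.282/21.28 = 0.684 V.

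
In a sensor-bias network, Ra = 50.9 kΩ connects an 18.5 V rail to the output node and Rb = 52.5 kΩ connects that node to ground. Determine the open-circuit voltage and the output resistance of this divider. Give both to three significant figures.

V_th is the open-circuit tap voltage: 18.5 × 52.5/(50.9 + 52.5) = 9.39 V.
With the supply zeroed, Ra and Rb appear in parallel from the tap: R_th = Ra‖Rb = (50.9 × 52.5)/103.4 = 25.8 kΩ.

V_th = 9.39 V, R_th = 25.8 kΩ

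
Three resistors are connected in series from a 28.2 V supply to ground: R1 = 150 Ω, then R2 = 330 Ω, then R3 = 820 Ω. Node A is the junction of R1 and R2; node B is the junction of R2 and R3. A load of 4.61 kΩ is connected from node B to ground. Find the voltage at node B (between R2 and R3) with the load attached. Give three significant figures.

V ≈ 16.7 V

At node B, R3 is in parallel with the load: R3‖R_L = 696.2 Ω.
Below node A the resistance is R2 + (R3‖R_L) = 1026 Ω, so V_A = 28.2 × 1026/1176 = 24.60 V.
Then V_B = V_A × (R3‖R_L)/(R2 + R3‖R_L) = 24.60 × 696.2/1026 = 16.7 V.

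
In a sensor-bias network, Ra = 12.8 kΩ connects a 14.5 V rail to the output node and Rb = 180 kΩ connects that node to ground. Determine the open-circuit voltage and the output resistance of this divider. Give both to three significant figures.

V_th = 13.5 V, R_th = 12.0 kΩ

V_th is the open-circuit tap voltage: 14.5 × 180/(12.8 + 180) = 13.5 V.
With the supply zeroed, Ra and Rb appear in parallel from the tap: R_th = Ra‖Rb = (12.8 × 180)/192.8 = 12.0 kΩ.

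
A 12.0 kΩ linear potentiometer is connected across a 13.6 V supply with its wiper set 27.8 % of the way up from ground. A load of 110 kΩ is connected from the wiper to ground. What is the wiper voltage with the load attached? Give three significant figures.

The wiper splits the pot into (1−α)R = 8.664 kΩ above and αR = 3.336 kΩ below.
Lower section ‖ load = 3.238 kΩ.
V_wiper = 13.6 × 3.238/(8.664 + 3.238) = 3.70 V.

V ≈ 3.70 V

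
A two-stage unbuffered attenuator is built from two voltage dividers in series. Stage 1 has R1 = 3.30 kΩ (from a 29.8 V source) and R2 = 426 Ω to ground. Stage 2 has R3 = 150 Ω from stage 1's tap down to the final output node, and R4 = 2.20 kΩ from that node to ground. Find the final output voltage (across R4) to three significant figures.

V_out ≈ 2.75 V

Stage 2 presents R3+R4 = 2350 Ω as a load on stage 1's tap.
Stage 1's lower leg becomes R2‖(R3+R4) = 360.6 Ω, so V_mid = 29.8 × 360.6/3661 = 2.936 V.
Stage 2 is itself unloaded: V_out = V_mid × R4/(R3+R4) = 2.936 × 2200/2350 = 2.75 V.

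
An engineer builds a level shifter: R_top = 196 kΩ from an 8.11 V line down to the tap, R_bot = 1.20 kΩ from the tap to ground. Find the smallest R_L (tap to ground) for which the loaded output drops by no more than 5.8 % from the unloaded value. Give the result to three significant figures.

R_L(min) ≈ 19.4 kΩ

Output resistance R_th = R_top‖R_bot = (196 × 1.20)/197.2 = 1.193 kΩ.
The fractional drop is R_th/(R_th + R_L); requiring this ≤ 0.0580 gives R_L ≥ R_th(1/0.0580 − 1) = 1.193 × 16.24 = 19.4 kΩ.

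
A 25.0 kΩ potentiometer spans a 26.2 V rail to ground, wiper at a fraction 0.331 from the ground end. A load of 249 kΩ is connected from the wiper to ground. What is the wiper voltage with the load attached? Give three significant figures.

The wiper splits the pot into (1−α)R = 16.73 kΩ above and αR = 8.275 kΩ below.
Lower section ‖ load = 8.009 kΩ.
V_wiper = 26.2 × 8.009/(16.73 + 8.009) = 8.48 V.

V ≈ 8.48 V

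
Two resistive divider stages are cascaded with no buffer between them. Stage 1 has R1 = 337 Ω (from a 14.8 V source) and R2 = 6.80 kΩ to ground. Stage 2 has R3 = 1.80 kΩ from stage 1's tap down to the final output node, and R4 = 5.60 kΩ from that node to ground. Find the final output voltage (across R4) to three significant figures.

Stage 2 presents R3+R4 = 7400 Ω as a load on stage 1's tap.
Stage 1's lower leg becomes R2‖(R3+R4) = 3544 Ω, so V_mid = 14.8 × 3544/3881 = 13.51 V.
Stage 2 is itself unloaded: V_out = V_mid × R4/(R3+R4) = 13.51 × 5600/7400 = 10.2 V.

V_out ≈ 10.2 V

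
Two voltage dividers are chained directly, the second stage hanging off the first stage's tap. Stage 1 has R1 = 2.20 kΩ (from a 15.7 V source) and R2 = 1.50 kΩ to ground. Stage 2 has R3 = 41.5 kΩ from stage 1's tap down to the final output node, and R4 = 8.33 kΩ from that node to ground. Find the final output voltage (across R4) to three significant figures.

Stage 2 presents R3+R4 = 49.83 kΩ as a load on stage 1's tap.
Stage 1's lower leg becomes R2‖(R3+R4) = 1.456 kΩ, so V_mid = 15.7 × 1.456/3.656 = 6.253 V.
Stage 2 is itself unloaded: V_out = V_mid × R4/(R3+R4) = 6.253 × 8.33/49.83 = 1.05 V.

V_out ≈ 1.05 V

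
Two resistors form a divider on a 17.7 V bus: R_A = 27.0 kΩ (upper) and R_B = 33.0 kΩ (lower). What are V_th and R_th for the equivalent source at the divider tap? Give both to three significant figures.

V_th = 9.73 V, R_th = 14.8 kΩ

V_th is the open-circuit tap voltage: 17.7 × 33.0/(27.0 + 33.0) = 9.73 V.
With the supply zeroed, R_A and R_B appear in parallel from the tap: R_th = R_A‖R_B = (27.0 × 33.0)/60.00 = 14.8 kΩ.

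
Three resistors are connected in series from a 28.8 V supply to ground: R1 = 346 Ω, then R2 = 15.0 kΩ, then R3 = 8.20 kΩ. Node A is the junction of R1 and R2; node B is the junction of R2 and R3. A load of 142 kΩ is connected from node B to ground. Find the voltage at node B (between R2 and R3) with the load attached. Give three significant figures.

V ≈ 9.67 V

At node B, R3 is in parallel with the load: R3‖R_L = 7752 Ω.
Below node A the resistance is R2 + (R3‖R_L) = 22750 Ω, so V_A = 28.8 × 22750/23100 = 28.37 V.
Then V_B = V_A × (R3‖R_L)/(R2 + R3‖R_L) = 28.37 × 7752/22750 = 9.67 V.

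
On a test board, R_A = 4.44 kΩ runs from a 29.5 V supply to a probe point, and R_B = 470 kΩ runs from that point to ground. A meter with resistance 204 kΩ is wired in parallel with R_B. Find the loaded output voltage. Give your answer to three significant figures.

V_out ≈ 28.6 V

The load sits in parallel with R_B: R_B‖R_L = (470 × 204) / (470 + 204) = 142.3 kΩ.
V_out = 29.5 × 142.3 / (4.44 + 142.3) = 29.5 × 142.3/146.7 = 28.6 V.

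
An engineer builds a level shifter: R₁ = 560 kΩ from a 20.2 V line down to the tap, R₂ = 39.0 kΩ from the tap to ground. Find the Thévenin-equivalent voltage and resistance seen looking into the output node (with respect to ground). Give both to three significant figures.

V_th is the open-circuit tap voltage: 20.2 × 39.0/(560 + 39.0) = 1.32 V.
With the supply zeroed, R₁ and R₂ appear in parallel from the tap: R_th = R₁‖R₂ = (560 × 39.0)/599.0 = 36.5 kΩ.

V_th = 1.32 V, R_th = 36.5 kΩ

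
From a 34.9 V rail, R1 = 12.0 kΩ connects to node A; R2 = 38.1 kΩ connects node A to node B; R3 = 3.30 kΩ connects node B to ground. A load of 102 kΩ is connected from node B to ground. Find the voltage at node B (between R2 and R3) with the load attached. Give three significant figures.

V ≈ 2.09 V

At node B, R3 is in parallel with the load: R3‖R_L = 3.197 kΩ.
Below node A the resistance is R2 + (R3‖R_L) = 41.30 kΩ, so V_A = 34.9 × 41.30/53.30 = 27.04 V.
Then V_B = V_A × (R3‖R_L)/(R2 + R3‖R_L) = 27.04 × 3.197/41.30 = 2.09 V.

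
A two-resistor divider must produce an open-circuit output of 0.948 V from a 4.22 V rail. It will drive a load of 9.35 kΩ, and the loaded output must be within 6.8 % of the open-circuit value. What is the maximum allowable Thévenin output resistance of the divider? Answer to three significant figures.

R_th ≤ 682 Ω

Loading drop = R_th/(R_th + R_L) ≤ 0.0680, so R_th ≤ R_L · ε/(1−ε) = 9.35 kΩ × 0.0680/0.9320 = 682 Ω.
(Any R1, R2 with R2/(R1+R2) = 0.225 and R1‖R2 ≤ 682 Ω will meet the spec.)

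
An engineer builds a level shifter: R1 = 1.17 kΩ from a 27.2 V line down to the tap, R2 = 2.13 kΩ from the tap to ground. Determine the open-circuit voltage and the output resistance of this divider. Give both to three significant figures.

V_th = 17.6 V, R_th = 755 Ω

V_th is the open-circuit tap voltage: 27.2 × 2.13/(1.17 + 2.13) = 17.6 V.
With the supply zeroed, R1 and R2 appear in parallel from the tap: R_th = R1‖R2 = (1.17 × 2.13)/3.300 = 755 Ω.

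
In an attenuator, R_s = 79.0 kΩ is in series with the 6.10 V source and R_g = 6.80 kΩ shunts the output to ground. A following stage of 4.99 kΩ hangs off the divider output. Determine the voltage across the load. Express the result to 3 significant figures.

V_out ≈ 0.214 V

The load sits in parallel with R_g: R_g‖R_L = (6.80 × 4.99) / (6.80 + 4.99) = 2.878 kΩ.
V_out = 6.10 × 2.878 / (79.0 + 2.878) = 6.10 × 2.878/81.88 = 0.214 V.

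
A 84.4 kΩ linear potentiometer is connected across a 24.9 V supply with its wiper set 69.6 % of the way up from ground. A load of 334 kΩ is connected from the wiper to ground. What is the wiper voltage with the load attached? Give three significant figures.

The wiper splits the pot into (1−α)R = 25.66 kΩ above and αR = 58.74 kΩ below.
Lower section ‖ load = 49.96 kΩ.
V_wiper = 24.9 × 49.96/(25.66 + 49.96) = 16.5 V.

V ≈ 16.5 V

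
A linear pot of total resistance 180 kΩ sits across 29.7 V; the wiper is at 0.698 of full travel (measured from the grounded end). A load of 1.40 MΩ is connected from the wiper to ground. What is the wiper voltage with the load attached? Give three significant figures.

The wiper splits the pot into (1−α)R = 54.36 kΩ above and αR = 125.6 kΩ below.
Lower section ‖ load = 115.3 kΩ.
V_wiper = 29.7 × 115.3/(54.36 + 115.3) = 20.2 V.

V ≈ 20.2 V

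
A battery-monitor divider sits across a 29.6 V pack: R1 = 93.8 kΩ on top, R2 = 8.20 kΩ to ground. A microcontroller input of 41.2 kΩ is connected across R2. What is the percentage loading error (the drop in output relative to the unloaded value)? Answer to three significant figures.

Unloaded V = 29.6 × 8.20/102.0 = 2.380 V.
Loaded: R2‖R_L = 6.839 kΩ, giving V = 29.6 × 6.839/100.6 = 2.011 V.
Drop = (2.380 − 2.011) / 2.380 = 15.5 %.

15.5 %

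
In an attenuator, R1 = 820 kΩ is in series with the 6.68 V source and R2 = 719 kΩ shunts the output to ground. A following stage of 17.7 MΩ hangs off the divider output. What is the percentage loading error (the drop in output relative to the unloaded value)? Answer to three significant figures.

The divider's output (Thévenin) resistance is R1‖R2 = 383.1 kΩ.
Fractional drop under load = R_th/(R_th + R_L) = 383.1 / (383.1 + 17700) = 0.02119.
So the output falls by 2.12 %.

2.12 %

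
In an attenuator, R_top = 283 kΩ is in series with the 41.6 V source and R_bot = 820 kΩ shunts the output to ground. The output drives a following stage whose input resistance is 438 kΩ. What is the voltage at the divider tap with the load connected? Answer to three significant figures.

The load sits in parallel with R_bot: R_bot‖R_L = (820 × 438) / (820 + 438) = 285.5 kΩ.
V_out = 41.6 × 285.5 / (283 + 285.5) = 41.6 × 285.5/568.5 = 20.9 V.

V_out ≈ 20.9 V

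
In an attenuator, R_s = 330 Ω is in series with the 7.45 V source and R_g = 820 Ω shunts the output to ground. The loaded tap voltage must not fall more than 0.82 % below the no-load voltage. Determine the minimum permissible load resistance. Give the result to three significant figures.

Output resistance R_th = R_s‖R_g = (330 × 820)/1150 = 235.3 Ω.
The fractional drop is R_th/(R_th + R_L); requiring this ≤ 0.00820 gives R_L ≥ R_th(1/0.00820 − 1) = 235.3 × 121.0 = 28.5 kΩ.

R_L(min) ≈ 28.5 kΩ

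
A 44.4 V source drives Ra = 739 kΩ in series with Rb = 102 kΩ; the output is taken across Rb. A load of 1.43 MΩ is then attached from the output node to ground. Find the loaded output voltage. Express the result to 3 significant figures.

V_out ≈ 5.07 V

The load sits in parallel with Rb: Rb‖R_L = (102 × 1430) / (102 + 1430) = 95.21 kΩ.
V_out = 44.4 × 95.21 / (739 + 95.21) = 44.4 × 95.21/834.2 = 5.07 V.
(Unloaded it would have been 5.39 V.)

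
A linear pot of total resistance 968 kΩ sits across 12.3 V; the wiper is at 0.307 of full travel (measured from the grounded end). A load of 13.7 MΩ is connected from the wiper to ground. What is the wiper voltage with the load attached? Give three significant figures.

The wiper splits the pot into (1−α)R = 670.8 kΩ above and αR = 297.2 kΩ below.
Lower section ‖ load = 290.9 kΩ.
V_wiper = 12.3 × 290.9/(670.8 + 290.9) = 3.72 V.

V ≈ 3.72 V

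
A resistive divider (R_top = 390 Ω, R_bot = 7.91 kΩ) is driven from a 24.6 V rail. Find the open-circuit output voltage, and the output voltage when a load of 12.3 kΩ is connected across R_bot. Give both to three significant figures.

Unloaded: 23.4 V; loaded: 22.8 V

Open-circuit: V = 24.6 × 7910/(390 + 7910) = 23.4 V.
With the load, R_bot becomes R_bot‖R_L = 4814 Ω, so V = 24.6 × 4814/5204 = 22.8 V.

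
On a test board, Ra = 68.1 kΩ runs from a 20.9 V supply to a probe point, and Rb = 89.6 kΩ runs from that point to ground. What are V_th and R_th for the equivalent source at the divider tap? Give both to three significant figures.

V_th = 11.9 V, R_th = 38.7 kΩ

V_th is the open-circuit tap voltage: 20.9 × 89.6/(68.1 + 89.6) = 11.9 V.
With the supply zeroed, Ra and Rb appear in parallel from the tap: R_th = Ra‖Rb = (68.1 × 89.6)/157.7 = 38.7 kΩ.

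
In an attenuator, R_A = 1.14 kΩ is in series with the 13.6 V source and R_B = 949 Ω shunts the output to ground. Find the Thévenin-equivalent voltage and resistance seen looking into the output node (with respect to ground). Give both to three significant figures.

V_th is the open-circuit tap voltage: 13.6 × 949/(1140 + 949) = 6.18 V.
With the supply zeroed, R_A and R_B appear in parallel from the tap: R_th = R_A‖R_B = (1140 × 949)/2089 = 518 Ω.

V_th = 6.18 V, R_th = 518 Ω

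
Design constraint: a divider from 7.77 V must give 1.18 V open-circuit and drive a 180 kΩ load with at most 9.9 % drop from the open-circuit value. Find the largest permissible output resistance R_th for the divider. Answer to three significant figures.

Loading drop = R_th/(R_th + R_L) ≤ 0.0990, so R_th ≤ R_L · ε/(1−ε) = 180 kΩ × 0.0990/0.9010 = 19.8 kΩ.
(Any R1, R2 with R2/(R1+R2) = 0.152 and R1‖R2 ≤ 19.8 kΩ will meet the spec.)

R_th ≤ 19.8 kΩ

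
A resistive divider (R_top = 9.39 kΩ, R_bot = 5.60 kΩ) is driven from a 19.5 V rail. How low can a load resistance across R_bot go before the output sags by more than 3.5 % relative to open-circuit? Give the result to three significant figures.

R_L(min) ≈ 96.7 kΩ

Output resistance R_th = R_top‖R_bot = (9.39 × 5.60)/14.99 = 3.508 kΩ.
The fractional drop is R_th/(R_th + R_L); requiring this ≤ 0.0350 gives R_L ≥ R_th(1/0.0350 − 1) = 3.508 × 27.57 = 96.7 kΩ.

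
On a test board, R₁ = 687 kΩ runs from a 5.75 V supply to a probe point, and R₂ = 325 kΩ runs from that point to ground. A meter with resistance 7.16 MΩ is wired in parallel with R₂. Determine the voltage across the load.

The load sits in parallel with R₂: R₂‖R_L = (325 × 7160) / (325 + 7160) = 310.9 kΩ.
V_out = 5.75 × 310.9 / (687 + 310.9) = 5.75 × 310.9/997.9 = 1.79 V.
(Unloaded it would have been 1.85 V.)

V_out ≈ 1.79 V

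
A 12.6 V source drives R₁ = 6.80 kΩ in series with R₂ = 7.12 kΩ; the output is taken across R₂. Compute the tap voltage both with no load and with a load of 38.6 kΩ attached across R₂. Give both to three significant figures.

Open-circuit: V = 12.6 × 7.12/(6.80 + 7.12) = 6.44 V.
With the load, R₂ becomes R₂‖R_L = 6.011 kΩ, so V = 12.6 × 6.011/12.81 = 5.91 V.

Unloaded: 6.44 V; loaded: 5.91 V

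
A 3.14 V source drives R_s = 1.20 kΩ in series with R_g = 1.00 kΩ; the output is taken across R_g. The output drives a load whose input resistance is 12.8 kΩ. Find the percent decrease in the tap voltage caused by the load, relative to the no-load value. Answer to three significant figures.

4.09 %

The divider's output (Thévenin) resistance is R_s‖R_g = 0.5455 kΩ.
Fractional drop under load = R_th/(R_th + R_L) = 0.5455 / (0.5455 + 12.8) = 0.04087.
So the output falls by 4.09 %.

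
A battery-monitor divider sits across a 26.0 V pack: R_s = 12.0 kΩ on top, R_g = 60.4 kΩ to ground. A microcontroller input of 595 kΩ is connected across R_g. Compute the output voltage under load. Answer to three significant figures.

V_out ≈ 21.3 V

The load sits in parallel with R_g: R_g‖R_L = (60.4 × 595) / (60.4 + 595) = 54.83 kΩ.
V_out = 26.0 × 54.83 / (12.0 + 54.83) = 26.0 × 54.83/66.83 = 21.3 V.
(Unloaded it would have been 21.7 V.)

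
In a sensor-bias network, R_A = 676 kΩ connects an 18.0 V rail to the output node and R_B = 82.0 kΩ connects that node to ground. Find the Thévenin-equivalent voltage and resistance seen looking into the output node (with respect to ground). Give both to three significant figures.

V_th is the open-circuit tap voltage: 18.0 × 82.0/(676 + 82.0) = 1.95 V.
With the supply zeroed, R_A and R_B appear in parallel from the tap: R_th = R_A‖R_B = (676 × 82.0)/758.0 = 73.1 kΩ.

V_th = 1.95 V, R_th = 73.1 kΩ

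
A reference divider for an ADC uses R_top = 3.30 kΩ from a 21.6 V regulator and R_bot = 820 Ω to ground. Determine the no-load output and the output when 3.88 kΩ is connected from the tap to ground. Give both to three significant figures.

Open-circuit: V = 21.6 × 820/(3300 + 820) = 4.30 V.
With the load, R_bot becomes R_bot‖R_L = 676.9 Ω, so V = 21.6 × 676.9/3977 = 3.68 V.

Unloaded: 4.30 V; loaded: 3.68 V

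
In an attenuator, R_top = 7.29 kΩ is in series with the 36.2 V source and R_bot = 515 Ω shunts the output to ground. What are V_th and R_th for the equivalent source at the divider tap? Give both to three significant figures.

V_th is the open-circuit tap voltage: 36.2 × 515/(7290 + 515) = 2.39 V.
With the supply zeroed, R_top and R_bot appear in parallel from the tap: R_th = R_top‖R_bot = (7290 × 515)/7805 = 481 Ω.

V_th = 2.39 V, R_th = 481 Ω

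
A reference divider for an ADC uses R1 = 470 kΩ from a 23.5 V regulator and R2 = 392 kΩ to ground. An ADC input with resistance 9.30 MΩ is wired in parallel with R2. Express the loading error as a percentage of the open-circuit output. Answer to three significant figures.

The divider's output (Thévenin) resistance is R1‖R2 = 213.7 kΩ.
Fractional drop under load = R_th/(R_th + R_L) = 213.7 / (213.7 + 9300) = 0.02247.
So the output falls by 2.25 %.

2.25 %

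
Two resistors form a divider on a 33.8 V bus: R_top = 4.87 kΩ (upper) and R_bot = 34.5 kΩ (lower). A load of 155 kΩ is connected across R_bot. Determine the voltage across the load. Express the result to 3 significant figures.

The load sits in parallel with R_bot: R_bot‖R_L = (34.5 × 155) / (34.5 + 155) = 28.22 kΩ.
V_out = 33.8 × 28.22 / (4.87 + 28.22) = 33.8 × 28.22/33.09 = 28.8 V.

V_out ≈ 28.8 V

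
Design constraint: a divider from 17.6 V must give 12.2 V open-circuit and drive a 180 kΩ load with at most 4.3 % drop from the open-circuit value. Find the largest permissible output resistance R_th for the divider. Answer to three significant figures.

Loading drop = R_th/(R_th + R_L) ≤ 0.0430, so R_th ≤ R_L · ε/(1−ε) = 180 kΩ × 0.0430/0.9570 = 8.09 kΩ.

R_th ≤ 8.09 kΩ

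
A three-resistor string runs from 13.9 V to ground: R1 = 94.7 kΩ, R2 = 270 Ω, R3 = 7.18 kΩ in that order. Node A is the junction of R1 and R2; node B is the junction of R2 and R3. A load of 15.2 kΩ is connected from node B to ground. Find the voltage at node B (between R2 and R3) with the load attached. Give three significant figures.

At node B, R3 is in parallel with the load: R3‖R_L = 4876 Ω.
Below node A the resistance is R2 + (R3‖R_L) = 5146 Ω, so V_A = 13.9 × 5146/99850 = 0.7165 V.
Then V_B = V_A × (R3‖R_L)/(R2 + R3‖R_L) = 0.7165 × 4876/5146 = 0.679 V.

V ≈ 0.679 V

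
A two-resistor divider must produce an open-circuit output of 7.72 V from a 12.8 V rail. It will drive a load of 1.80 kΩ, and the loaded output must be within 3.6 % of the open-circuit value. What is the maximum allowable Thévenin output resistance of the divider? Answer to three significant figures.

Loading drop = R_th/(R_th + R_L) ≤ 0.0360, so R_th ≤ R_L · ε/(1−ε) = 1.80 kΩ × 0.0360/0.9640 = 67.2 Ω.

R_th ≤ 67.2 Ω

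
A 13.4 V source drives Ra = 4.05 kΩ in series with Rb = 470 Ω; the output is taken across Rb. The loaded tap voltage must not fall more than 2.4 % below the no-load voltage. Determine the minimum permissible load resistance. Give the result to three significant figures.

Output resistance R_th = Ra‖Rb = (4050 × 470)/4520 = 421.1 Ω.
The fractional drop is R_th/(R_th + R_L); requiring this ≤ 0.0240 gives R_L ≥ R_th(1/0.0240 − 1) = 421.1 × 40.67 = 17.1 kΩ.

R_L(min) ≈ 17.1 kΩ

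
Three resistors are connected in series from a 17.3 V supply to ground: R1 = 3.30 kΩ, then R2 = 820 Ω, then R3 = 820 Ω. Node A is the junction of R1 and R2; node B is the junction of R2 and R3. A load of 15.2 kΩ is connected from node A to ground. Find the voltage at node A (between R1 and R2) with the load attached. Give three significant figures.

Below node A the series string R2+R3 = 1640 Ω sits in parallel with the 15200 Ω load: 1480 Ω.
V_A = 17.3 × 1480/(3300 + 1480) = 5.36 V.

V ≈ 5.36 V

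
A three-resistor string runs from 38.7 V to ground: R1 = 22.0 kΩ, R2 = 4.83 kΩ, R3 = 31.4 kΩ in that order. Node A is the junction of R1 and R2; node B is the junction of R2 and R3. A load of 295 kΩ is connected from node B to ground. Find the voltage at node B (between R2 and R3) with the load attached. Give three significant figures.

V ≈ 19.9 V

At node B, R3 is in parallel with the load: R3‖R_L = 28.38 kΩ.
Below node A the resistance is R2 + (R3‖R_L) = 33.21 kΩ, so V_A = 38.7 × 33.21/55.21 = 23.28 V.
Then V_B = V_A × (R3‖R_L)/(R2 + R3‖R_L) = 23.28 × 28.38/33.21 = 19.9 V.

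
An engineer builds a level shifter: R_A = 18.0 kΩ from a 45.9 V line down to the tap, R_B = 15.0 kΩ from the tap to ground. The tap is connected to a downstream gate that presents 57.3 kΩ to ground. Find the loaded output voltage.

The load sits in parallel with R_B: R_B‖R_L = (15.0 × 57.3) / (15.0 + 57.3) = 11.89 kΩ.
V_out = 45.9 × 11.89 / (18.0 + 11.89) = 45.9 × 11.89/29.89 = 18.3 V.
(Unloaded it would have been 20.9 V.)

V_out ≈ 18.3 V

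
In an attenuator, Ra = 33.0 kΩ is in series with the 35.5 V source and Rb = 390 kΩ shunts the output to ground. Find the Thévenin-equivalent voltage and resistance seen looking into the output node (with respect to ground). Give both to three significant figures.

V_th is the open-circuit tap voltage: 35.5 × 390/(33.0 + 390) = 32.7 V.
With the supply zeroed, Ra and Rb appear in parallel from the tap: R_th = Ra‖Rb = (33.0 × 390)/423.0 = 30.4 kΩ.

V_th = 32.7 V, R_th = 30.4 kΩ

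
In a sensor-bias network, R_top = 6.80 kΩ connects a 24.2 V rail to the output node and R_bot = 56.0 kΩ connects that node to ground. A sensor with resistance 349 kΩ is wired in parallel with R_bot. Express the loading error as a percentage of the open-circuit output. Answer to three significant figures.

The divider's output (Thévenin) resistance is R_top‖R_bot = 6.064 kΩ.
Fractional drop under load = R_th/(R_th + R_L) = 6.064 / (6.064 + 349) = 0.01708.
So the output falls by 1.71 %.

1.71 %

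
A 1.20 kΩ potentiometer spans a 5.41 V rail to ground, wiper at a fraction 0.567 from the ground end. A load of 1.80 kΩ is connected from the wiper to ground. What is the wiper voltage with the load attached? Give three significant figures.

V ≈ 2.64 V

The wiper splits the pot into (1−α)R = 519.6 Ω above and αR = 680.4 Ω below.
Lower section ‖ load = 493.8 Ω.
V_wiper = 5.41 × 493.8/(519.6 + 493.8) = 2.64 V.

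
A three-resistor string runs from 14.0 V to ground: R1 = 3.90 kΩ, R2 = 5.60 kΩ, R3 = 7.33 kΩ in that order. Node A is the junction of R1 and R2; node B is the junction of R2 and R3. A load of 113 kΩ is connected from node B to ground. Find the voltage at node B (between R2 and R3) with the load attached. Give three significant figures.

At node B, R3 is in parallel with the load: R3‖R_L = 6.883 kΩ.
Below node A the resistance is R2 + (R3‖R_L) = 12.48 kΩ, so V_A = 14.0 × 12.48/16.38 = 10.67 V.
Then V_B = V_A × (R3‖R_L)/(R2 + R3‖R_L) = 10.67 × 6.883/12.48 = 5.88 V.

V ≈ 5.88 V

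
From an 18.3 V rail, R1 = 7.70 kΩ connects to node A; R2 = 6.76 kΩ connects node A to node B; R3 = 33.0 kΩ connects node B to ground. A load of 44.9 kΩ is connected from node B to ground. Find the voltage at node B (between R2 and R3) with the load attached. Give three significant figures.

At node B, R3 is in parallel with the load: R3‖R_L = 19.02 kΩ.
Below node A the resistance is R2 + (R3‖R_L) = 25.78 kΩ, so V_A = 18.3 × 25.78/33.48 = 14.09 V.
Then V_B = V_A × (R3‖R_L)/(R2 + R3‖R_L) = 14.09 × 19.02/25.78 = 10.4 V.

V ≈ 10.4 V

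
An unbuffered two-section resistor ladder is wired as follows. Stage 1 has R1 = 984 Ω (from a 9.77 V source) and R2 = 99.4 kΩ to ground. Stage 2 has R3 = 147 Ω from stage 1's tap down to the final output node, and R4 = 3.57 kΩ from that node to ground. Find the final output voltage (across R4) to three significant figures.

Stage 2 presents R3+R4 = 3717 Ω as a load on stage 1's tap.
Stage 1's lower leg becomes R2‖(R3+R4) = 3583 Ω, so V_mid = 9.77 × 3583/4567 = 7.665 V.
Stage 2 is itself unloaded: V_out = V_mid × R4/(R3+R4) = 7.665 × 3570/3717 = 7.36 V.

V_out ≈ 7.36 V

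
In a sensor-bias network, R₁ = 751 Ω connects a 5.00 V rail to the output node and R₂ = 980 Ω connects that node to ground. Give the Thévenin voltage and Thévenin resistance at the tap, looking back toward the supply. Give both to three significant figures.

V_th is the open-circuit tap voltage: 5.00 × 980/(751 + 980) = 2.83 V.
With the supply zeroed, R₁ and R₂ appear in parallel from the tap: R_th = R₁‖R₂ = (751 × 980)/1731 = 425 Ω.

V_th = 2.83 V, R_th = 425 Ω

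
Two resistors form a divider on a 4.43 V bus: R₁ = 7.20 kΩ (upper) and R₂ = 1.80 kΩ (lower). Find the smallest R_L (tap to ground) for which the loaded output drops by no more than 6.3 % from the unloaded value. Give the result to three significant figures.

R_L(min) ≈ 21.4 kΩ

Output resistance R_th = R₁‖R₂ = (7.20 × 1.80)/9.000 = 1.440 kΩ.
The fractional drop is R_th/(R_th + R_L); requiring this ≤ 0.0630 gives R_L ≥ R_th(1/0.0630 − 1) = 1.440 × 14.87 = 21.4 kΩ.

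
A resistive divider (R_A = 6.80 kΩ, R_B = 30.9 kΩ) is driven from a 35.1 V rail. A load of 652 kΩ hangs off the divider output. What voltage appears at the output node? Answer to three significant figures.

The load sits in parallel with R_B: R_B‖R_L = (30.9 × 652) / (30.9 + 652) = 29.50 kΩ.
V_out = 35.1 × 29.50 / (6.80 + 29.50) = 35.1 × 29.50/36.30 = 28.5 V.

V_out ≈ 28.5 V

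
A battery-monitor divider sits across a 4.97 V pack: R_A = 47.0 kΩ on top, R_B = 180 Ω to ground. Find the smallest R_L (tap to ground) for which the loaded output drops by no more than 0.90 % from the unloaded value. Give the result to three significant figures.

Output resistance R_th = R_A‖R_B = (47000 × 180)/47180 = 179.3 Ω.
The fractional drop is R_th/(R_th + R_L); requiring this ≤ 0.00900 gives R_L ≥ R_th(1/0.00900 − 1) = 179.3 × 110.1 = 19.7 kΩ.

R_L(min) ≈ 19.7 kΩ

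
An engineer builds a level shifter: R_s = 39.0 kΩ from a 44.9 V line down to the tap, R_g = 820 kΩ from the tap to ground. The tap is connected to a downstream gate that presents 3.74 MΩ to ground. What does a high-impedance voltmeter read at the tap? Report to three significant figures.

The load sits in parallel with R_g: R_g‖R_L = (820 × 3740) / (820 + 3740) = 672.5 kΩ.
V_out = 44.9 × 672.5 / (39.0 + 672.5) = 44.9 × 672.5/711.5 = 42.4 V.

V_out ≈ 42.4 V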